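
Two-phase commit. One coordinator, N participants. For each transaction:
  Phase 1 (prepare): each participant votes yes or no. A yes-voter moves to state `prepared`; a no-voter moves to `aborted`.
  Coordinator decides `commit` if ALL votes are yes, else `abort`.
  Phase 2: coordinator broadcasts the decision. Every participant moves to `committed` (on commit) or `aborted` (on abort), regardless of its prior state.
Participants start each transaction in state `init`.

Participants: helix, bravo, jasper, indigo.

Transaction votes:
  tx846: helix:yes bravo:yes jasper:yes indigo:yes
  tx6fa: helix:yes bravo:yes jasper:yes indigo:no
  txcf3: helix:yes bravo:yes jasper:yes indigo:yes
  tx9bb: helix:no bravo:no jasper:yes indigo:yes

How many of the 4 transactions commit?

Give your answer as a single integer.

tx846: all yes -> commit (commits=1)
tx6fa: no from indigo -> abort (commits=1)
txcf3: all yes -> commit (commits=2)
tx9bb: no from helix, bravo -> abort (commits=2)

Answer: 2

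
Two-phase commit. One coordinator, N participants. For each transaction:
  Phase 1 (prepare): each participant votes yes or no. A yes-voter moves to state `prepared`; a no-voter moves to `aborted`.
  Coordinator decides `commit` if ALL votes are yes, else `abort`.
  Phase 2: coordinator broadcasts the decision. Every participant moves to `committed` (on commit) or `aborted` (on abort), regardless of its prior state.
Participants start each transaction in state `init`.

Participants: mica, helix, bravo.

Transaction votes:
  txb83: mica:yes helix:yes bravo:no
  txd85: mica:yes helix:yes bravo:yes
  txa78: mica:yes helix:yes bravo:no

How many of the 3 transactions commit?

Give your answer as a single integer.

Answer: 1

Derivation:
txb83: no from bravo -> abort (commits=0)
txd85: all yes -> commit (commits=1)
txa78: no from bravo -> abort (commits=1)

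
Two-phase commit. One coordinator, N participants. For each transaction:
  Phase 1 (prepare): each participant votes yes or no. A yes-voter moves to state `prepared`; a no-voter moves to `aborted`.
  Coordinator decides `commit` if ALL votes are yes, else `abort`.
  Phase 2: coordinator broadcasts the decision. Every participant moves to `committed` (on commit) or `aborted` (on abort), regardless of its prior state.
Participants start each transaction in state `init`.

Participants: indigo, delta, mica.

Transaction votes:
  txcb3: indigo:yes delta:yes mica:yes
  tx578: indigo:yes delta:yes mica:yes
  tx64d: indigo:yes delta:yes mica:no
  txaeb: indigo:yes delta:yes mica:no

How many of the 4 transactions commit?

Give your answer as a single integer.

Answer: 2

Derivation:
txcb3: all yes -> commit (commits=1)
tx578: all yes -> commit (commits=2)
tx64d: no from mica -> abort (commits=2)
txaeb: no from mica -> abort (commits=2)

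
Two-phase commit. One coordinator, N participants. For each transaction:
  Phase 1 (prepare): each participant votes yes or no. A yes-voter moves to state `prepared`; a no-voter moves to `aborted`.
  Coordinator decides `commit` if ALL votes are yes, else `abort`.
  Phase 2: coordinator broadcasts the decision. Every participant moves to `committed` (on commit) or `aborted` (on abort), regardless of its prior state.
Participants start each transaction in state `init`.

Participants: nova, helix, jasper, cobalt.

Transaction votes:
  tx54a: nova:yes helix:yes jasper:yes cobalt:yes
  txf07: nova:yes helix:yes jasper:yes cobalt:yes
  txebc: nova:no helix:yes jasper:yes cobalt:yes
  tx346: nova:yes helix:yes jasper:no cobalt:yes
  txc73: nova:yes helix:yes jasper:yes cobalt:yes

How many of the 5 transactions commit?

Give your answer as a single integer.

Answer: 3

Derivation:
tx54a: all yes -> commit (commits=1)
txf07: all yes -> commit (commits=2)
txebc: no from nova -> abort (commits=2)
tx346: no from jasper -> abort (commits=2)
txc73: all yes -> commit (commits=3)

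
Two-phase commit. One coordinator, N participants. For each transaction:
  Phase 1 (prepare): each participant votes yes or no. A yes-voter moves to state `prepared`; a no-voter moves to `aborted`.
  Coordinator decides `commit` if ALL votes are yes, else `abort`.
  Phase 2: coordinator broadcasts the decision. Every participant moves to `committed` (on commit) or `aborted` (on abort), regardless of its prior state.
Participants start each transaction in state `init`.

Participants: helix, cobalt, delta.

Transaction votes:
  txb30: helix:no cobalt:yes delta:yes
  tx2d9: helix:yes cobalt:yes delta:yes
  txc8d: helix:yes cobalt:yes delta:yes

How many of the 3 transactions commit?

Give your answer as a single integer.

txb30: no from helix -> abort (commits=0)
tx2d9: all yes -> commit (commits=1)
txc8d: all yes -> commit (commits=2)

Answer: 2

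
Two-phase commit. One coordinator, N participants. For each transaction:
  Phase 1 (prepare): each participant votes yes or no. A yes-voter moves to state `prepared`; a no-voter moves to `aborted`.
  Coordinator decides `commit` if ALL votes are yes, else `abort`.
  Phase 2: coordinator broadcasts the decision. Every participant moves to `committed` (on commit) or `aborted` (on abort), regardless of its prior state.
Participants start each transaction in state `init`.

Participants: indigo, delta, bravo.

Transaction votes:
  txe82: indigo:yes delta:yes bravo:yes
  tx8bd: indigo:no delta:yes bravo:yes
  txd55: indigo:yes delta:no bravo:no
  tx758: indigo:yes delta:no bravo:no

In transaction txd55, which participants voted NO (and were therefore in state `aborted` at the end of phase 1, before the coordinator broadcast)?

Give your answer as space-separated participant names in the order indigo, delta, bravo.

Txn txd55 phase 1: indigo yes -> prepared; delta no -> aborted; bravo no -> aborted

Answer: delta bravo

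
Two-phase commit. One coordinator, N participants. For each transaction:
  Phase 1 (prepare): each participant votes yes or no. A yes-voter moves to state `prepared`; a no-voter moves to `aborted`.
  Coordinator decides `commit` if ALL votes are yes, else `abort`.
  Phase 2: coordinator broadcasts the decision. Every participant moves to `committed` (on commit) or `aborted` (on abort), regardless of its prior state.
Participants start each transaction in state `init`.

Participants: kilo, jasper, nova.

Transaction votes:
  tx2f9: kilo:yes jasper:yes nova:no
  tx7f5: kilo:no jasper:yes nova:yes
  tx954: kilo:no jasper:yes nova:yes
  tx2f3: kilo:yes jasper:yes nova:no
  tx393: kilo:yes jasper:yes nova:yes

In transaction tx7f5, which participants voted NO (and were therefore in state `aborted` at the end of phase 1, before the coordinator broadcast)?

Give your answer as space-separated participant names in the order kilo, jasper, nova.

Txn tx7f5 phase 1: kilo no -> aborted; jasper yes -> prepared; nova yes -> prepared

Answer: kilo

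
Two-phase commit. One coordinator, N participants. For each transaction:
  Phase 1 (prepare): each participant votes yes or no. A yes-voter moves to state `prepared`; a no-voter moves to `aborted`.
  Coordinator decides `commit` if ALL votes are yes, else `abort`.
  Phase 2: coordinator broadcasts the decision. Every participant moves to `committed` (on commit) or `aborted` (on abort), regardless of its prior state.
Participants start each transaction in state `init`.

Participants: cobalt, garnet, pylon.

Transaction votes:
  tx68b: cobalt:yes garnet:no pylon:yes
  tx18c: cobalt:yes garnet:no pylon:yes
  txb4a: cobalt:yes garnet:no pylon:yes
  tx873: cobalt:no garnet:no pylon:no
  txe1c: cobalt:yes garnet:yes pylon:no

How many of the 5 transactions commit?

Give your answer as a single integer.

tx68b: no from garnet -> abort (commits=0)
tx18c: no from garnet -> abort (commits=0)
txb4a: no from garnet -> abort (commits=0)
tx873: no from cobalt, garnet, pylon -> abort (commits=0)
txe1c: no from pylon -> abort (commits=0)

Answer: 0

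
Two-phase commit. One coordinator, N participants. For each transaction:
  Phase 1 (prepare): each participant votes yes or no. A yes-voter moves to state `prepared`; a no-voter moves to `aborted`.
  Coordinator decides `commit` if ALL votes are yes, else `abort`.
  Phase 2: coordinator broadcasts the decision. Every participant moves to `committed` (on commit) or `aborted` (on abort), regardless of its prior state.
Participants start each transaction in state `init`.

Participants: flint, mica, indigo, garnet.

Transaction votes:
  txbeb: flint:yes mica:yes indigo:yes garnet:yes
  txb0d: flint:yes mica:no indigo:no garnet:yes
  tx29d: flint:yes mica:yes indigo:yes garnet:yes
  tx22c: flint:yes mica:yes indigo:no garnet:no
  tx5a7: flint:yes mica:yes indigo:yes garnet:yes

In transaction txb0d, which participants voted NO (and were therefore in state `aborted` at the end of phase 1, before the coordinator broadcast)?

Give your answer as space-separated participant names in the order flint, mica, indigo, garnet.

Txn txb0d phase 1: flint yes -> prepared; mica no -> aborted; indigo no -> aborted; garnet yes -> prepared

Answer: mica indigo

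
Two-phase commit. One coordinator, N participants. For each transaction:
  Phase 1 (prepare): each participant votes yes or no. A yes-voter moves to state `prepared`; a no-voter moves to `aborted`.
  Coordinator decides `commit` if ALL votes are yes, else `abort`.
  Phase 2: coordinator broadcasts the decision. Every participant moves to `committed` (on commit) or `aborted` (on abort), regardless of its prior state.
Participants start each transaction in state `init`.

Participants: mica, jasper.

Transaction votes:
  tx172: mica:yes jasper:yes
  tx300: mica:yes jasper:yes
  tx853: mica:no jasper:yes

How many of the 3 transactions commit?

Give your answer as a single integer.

tx172: all yes -> commit (commits=1)
tx300: all yes -> commit (commits=2)
tx853: no from mica -> abort (commits=2)

Answer: 2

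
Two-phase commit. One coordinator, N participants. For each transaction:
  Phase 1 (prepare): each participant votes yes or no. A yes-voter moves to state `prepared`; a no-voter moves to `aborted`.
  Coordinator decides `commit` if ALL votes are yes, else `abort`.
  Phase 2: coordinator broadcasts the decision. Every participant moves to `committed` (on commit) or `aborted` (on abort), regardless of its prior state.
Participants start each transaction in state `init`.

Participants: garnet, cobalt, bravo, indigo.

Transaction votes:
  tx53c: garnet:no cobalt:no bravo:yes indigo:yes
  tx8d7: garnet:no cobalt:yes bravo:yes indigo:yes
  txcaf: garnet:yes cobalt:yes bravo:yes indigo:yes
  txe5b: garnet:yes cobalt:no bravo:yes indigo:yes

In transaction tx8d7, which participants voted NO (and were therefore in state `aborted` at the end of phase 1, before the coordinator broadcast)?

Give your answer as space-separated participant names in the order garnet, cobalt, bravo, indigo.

Answer: garnet

Derivation:
Txn tx8d7 phase 1: garnet no -> aborted; cobalt yes -> prepared; bravo yes -> prepared; indigo yes -> prepared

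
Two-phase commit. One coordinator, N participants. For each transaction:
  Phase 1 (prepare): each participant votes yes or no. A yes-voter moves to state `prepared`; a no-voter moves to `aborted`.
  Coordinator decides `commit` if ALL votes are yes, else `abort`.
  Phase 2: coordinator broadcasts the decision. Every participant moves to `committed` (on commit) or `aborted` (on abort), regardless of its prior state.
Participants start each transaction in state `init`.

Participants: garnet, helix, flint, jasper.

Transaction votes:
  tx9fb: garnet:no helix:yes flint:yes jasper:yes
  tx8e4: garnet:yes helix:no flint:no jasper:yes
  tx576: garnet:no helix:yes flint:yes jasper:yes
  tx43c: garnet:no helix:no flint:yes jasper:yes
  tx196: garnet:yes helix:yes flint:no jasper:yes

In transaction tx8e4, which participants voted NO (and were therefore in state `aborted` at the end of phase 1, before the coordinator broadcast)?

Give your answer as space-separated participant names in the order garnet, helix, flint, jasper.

Txn tx8e4 phase 1: garnet yes -> prepared; helix no -> aborted; flint no -> aborted; jasper yes -> prepared

Answer: helix flint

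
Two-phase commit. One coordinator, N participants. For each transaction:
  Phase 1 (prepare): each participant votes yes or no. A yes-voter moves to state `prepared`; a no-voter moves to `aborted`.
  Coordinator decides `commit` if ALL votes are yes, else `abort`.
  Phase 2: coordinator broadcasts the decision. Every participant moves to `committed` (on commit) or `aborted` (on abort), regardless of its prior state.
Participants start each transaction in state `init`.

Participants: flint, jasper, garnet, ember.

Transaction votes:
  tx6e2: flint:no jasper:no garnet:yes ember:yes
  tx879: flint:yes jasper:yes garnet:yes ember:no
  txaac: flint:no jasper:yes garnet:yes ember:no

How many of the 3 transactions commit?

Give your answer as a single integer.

Answer: 0

Derivation:
tx6e2: no from flint, jasper -> abort (commits=0)
tx879: no from ember -> abort (commits=0)
txaac: no from flint, ember -> abort (commits=0)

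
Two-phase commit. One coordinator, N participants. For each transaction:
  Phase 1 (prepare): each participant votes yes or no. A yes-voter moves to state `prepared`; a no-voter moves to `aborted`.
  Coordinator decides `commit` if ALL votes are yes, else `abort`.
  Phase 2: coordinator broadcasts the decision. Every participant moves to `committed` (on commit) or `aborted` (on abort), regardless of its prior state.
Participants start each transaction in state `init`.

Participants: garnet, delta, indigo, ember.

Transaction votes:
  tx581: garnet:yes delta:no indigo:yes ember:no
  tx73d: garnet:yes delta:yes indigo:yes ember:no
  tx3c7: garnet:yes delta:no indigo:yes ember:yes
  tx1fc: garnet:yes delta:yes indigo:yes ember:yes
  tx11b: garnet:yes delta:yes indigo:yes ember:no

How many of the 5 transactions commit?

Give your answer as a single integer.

Answer: 1

Derivation:
tx581: no from delta, ember -> abort (commits=0)
tx73d: no from ember -> abort (commits=0)
tx3c7: no from delta -> abort (commits=0)
tx1fc: all yes -> commit (commits=1)
tx11b: no from ember -> abort (commits=1)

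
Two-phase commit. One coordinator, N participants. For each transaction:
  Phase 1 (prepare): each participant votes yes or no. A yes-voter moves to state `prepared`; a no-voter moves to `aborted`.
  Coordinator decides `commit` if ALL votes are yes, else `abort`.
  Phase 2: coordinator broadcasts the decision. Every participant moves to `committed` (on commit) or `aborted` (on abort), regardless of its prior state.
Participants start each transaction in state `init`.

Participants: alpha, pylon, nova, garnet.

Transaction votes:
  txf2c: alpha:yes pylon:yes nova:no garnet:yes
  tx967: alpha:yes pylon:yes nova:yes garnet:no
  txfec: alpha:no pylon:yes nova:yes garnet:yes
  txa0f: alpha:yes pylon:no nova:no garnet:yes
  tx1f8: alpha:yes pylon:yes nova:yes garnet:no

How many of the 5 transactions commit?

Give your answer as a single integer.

Answer: 0

Derivation:
txf2c: no from nova -> abort (commits=0)
tx967: no from garnet -> abort (commits=0)
txfec: no from alpha -> abort (commits=0)
txa0f: no from pylon, nova -> abort (commits=0)
tx1f8: no from garnet -> abort (commits=0)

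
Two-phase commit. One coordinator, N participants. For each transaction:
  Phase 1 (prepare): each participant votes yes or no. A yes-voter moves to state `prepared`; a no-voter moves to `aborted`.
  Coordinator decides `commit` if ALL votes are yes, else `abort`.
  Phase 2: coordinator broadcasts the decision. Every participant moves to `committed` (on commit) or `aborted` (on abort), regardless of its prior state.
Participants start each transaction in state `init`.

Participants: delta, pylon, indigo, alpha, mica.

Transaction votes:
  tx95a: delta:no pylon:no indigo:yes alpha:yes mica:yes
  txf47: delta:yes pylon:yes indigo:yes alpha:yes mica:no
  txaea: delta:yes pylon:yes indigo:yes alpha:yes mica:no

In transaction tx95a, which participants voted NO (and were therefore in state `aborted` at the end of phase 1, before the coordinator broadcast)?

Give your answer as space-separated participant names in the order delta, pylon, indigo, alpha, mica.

Txn tx95a phase 1: delta no -> aborted; pylon no -> aborted; indigo yes -> prepared; alpha yes -> prepared; mica yes -> prepared

Answer: delta pylon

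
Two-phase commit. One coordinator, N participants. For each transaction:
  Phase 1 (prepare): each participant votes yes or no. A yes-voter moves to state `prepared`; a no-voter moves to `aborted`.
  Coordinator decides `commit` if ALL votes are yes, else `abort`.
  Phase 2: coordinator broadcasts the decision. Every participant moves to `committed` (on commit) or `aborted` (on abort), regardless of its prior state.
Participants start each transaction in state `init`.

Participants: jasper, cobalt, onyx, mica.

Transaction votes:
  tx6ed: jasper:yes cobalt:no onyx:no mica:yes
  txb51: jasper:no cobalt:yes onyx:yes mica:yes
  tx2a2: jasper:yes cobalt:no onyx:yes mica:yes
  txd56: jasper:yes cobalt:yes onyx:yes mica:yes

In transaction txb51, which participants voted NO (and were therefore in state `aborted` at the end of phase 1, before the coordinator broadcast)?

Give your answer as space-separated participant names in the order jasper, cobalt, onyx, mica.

Txn txb51 phase 1: jasper no -> aborted; cobalt yes -> prepared; onyx yes -> prepared; mica yes -> prepared

Answer: jasper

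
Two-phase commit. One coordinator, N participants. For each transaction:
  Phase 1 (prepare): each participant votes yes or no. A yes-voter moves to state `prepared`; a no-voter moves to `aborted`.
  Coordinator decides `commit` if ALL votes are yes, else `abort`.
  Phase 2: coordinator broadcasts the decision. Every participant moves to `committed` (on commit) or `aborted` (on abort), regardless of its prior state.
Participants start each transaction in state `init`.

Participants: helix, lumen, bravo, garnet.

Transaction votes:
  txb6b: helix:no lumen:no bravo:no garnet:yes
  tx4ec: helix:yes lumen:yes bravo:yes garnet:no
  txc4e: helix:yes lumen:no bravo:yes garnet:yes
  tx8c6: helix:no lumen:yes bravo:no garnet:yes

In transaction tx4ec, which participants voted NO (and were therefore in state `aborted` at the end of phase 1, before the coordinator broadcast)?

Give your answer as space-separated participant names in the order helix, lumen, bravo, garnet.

Txn tx4ec phase 1: helix yes -> prepared; lumen yes -> prepared; bravo yes -> prepared; garnet no -> aborted

Answer: garnet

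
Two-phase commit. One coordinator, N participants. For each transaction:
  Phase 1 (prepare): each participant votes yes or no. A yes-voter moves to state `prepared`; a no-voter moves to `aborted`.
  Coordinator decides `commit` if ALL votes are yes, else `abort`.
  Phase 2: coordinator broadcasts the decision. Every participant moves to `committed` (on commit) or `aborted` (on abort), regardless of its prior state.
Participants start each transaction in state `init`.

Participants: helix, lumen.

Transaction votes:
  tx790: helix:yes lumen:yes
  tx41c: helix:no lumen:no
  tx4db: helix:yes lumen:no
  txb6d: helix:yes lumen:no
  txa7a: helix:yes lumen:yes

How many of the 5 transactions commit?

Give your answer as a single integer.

tx790: all yes -> commit (commits=1)
tx41c: no from helix, lumen -> abort (commits=1)
tx4db: no from lumen -> abort (commits=1)
txb6d: no from lumen -> abort (commits=1)
txa7a: all yes -> commit (commits=2)

Answer: 2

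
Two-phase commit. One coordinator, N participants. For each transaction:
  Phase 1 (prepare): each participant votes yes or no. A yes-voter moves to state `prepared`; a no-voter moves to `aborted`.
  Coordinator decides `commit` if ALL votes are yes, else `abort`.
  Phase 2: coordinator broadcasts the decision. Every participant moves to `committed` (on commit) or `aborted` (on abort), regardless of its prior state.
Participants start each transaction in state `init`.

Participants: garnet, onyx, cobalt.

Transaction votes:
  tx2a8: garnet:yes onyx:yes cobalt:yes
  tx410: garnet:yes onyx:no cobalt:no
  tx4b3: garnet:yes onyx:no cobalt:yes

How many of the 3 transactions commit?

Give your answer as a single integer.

Answer: 1

Derivation:
tx2a8: all yes -> commit (commits=1)
tx410: no from onyx, cobalt -> abort (commits=1)
tx4b3: no from onyx -> abort (commits=1)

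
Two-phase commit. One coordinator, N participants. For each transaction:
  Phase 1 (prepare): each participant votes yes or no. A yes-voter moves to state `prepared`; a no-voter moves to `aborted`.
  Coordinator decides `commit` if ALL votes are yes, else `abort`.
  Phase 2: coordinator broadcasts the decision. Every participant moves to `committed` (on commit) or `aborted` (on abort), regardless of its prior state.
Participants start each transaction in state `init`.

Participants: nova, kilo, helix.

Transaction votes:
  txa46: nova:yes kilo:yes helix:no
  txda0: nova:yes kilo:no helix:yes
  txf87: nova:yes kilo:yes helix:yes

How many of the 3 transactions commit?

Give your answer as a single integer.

txa46: no from helix -> abort (commits=0)
txda0: no from kilo -> abort (commits=0)
txf87: all yes -> commit (commits=1)

Answer: 1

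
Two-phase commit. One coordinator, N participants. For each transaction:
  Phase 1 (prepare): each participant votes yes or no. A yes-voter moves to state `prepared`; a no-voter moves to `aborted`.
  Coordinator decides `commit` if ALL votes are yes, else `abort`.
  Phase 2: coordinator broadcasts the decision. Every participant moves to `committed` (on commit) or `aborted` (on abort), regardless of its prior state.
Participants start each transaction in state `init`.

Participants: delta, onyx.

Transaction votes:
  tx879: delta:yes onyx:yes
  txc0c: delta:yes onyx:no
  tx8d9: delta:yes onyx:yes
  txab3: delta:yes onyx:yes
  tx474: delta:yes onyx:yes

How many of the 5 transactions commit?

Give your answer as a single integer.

tx879: all yes -> commit (commits=1)
txc0c: no from onyx -> abort (commits=1)
tx8d9: all yes -> commit (commits=2)
txab3: all yes -> commit (commits=3)
tx474: all yes -> commit (commits=4)

Answer: 4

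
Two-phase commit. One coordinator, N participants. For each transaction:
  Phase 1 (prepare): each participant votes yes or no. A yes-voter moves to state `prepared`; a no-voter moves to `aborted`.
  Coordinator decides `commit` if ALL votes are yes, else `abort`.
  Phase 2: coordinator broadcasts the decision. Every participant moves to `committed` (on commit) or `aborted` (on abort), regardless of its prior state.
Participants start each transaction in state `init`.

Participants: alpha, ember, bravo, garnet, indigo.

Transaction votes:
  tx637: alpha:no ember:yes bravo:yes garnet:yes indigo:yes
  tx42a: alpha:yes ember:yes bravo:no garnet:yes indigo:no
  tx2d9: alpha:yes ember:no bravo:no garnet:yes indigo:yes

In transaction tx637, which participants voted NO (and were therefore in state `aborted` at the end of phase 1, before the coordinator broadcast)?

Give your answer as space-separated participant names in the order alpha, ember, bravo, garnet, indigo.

Answer: alpha

Derivation:
Txn tx637 phase 1: alpha no -> aborted; ember yes -> prepared; bravo yes -> prepared; garnet yes -> prepared; indigo yes -> prepared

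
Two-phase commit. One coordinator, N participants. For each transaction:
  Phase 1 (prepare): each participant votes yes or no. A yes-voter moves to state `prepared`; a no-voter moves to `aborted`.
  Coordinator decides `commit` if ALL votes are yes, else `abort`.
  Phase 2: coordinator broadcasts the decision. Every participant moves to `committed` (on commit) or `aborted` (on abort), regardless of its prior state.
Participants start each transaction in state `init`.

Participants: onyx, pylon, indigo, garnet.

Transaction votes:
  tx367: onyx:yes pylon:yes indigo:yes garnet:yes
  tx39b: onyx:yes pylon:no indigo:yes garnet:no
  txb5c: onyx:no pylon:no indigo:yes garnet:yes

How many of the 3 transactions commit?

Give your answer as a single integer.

tx367: all yes -> commit (commits=1)
tx39b: no from pylon, garnet -> abort (commits=1)
txb5c: no from onyx, pylon -> abort (commits=1)

Answer: 1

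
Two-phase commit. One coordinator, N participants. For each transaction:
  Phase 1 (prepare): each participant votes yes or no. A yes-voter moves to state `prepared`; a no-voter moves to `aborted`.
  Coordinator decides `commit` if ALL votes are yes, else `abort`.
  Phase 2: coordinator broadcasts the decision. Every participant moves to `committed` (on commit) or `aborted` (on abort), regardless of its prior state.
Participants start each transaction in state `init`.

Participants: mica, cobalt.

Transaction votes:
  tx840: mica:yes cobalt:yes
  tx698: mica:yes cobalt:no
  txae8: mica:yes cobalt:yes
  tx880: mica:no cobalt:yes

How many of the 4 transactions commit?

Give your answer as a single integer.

tx840: all yes -> commit (commits=1)
tx698: no from cobalt -> abort (commits=1)
txae8: all yes -> commit (commits=2)
tx880: no from mica -> abort (commits=2)

Answer: 2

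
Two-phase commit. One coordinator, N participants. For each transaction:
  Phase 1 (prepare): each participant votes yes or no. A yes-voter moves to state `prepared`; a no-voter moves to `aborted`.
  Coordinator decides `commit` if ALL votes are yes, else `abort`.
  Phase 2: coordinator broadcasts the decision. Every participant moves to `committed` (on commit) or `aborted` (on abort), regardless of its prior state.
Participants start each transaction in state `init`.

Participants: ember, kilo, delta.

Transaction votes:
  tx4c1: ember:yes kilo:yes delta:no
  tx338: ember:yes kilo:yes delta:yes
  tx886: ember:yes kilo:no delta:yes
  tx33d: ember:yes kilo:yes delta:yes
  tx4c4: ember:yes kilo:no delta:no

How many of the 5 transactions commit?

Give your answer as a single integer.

Answer: 2

Derivation:
tx4c1: no from delta -> abort (commits=0)
tx338: all yes -> commit (commits=1)
tx886: no from kilo -> abort (commits=1)
tx33d: all yes -> commit (commits=2)
tx4c4: no from kilo, delta -> abort (commits=2)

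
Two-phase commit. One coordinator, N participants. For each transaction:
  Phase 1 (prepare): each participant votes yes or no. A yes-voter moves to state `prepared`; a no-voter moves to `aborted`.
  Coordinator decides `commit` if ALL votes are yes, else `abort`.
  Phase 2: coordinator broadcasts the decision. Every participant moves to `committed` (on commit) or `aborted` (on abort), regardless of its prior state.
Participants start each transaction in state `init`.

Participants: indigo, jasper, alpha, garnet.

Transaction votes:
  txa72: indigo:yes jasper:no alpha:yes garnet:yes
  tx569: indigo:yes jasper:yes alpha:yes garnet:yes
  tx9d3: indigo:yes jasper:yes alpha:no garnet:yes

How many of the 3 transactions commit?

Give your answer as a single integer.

Answer: 1

Derivation:
txa72: no from jasper -> abort (commits=0)
tx569: all yes -> commit (commits=1)
tx9d3: no from alpha -> abort (commits=1)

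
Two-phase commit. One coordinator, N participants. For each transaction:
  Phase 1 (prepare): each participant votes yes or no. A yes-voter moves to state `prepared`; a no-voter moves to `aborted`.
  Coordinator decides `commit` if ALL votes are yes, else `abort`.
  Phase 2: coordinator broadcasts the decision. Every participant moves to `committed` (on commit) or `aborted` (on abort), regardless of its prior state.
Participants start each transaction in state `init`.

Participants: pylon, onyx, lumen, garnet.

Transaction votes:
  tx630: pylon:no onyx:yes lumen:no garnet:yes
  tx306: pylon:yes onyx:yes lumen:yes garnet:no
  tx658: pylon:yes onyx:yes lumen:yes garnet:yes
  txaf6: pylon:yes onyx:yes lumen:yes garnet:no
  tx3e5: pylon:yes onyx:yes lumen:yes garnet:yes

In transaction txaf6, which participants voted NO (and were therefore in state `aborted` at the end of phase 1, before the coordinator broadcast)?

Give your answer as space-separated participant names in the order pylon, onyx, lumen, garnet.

Answer: garnet

Derivation:
Txn txaf6 phase 1: pylon yes -> prepared; onyx yes -> prepared; lumen yes -> prepared; garnet no -> aborted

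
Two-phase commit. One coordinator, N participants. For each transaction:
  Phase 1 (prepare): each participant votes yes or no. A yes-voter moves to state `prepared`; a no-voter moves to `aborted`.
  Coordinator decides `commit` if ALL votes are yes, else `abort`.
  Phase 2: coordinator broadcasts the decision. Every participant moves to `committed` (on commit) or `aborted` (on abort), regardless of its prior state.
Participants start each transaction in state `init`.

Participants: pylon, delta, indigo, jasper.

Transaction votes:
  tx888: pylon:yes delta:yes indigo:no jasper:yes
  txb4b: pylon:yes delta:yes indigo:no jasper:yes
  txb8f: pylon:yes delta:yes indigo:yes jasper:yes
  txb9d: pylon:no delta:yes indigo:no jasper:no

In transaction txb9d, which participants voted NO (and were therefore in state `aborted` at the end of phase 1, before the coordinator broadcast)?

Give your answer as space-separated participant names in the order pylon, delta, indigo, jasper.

Txn txb9d phase 1: pylon no -> aborted; delta yes -> prepared; indigo no -> aborted; jasper no -> aborted

Answer: pylon indigo jasper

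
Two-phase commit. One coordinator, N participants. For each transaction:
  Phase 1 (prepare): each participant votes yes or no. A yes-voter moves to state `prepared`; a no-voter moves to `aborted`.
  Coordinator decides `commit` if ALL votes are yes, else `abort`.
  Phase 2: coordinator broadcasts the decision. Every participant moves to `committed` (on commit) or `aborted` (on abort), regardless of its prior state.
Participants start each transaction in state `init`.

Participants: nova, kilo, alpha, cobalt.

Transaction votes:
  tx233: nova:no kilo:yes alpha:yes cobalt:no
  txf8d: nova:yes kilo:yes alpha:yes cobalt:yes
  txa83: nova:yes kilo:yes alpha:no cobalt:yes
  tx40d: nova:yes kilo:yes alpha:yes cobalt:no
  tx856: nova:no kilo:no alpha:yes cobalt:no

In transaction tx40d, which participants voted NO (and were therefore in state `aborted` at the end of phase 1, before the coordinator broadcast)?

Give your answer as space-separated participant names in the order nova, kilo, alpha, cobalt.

Txn tx40d phase 1: nova yes -> prepared; kilo yes -> prepared; alpha yes -> prepared; cobalt no -> aborted

Answer: cobalt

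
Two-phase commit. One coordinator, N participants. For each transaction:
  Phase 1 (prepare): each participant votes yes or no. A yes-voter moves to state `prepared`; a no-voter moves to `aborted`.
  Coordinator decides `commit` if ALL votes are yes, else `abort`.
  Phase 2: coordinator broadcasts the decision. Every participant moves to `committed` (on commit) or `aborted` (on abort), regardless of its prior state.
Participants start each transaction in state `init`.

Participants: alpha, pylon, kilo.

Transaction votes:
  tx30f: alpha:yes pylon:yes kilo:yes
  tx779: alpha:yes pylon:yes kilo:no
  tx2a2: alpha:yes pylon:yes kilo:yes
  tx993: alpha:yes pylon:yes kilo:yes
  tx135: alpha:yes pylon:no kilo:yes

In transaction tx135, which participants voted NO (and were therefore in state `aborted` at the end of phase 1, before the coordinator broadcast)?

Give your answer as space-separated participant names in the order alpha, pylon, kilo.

Answer: pylon

Derivation:
Txn tx135 phase 1: alpha yes -> prepared; pylon no -> aborted; kilo yes -> prepared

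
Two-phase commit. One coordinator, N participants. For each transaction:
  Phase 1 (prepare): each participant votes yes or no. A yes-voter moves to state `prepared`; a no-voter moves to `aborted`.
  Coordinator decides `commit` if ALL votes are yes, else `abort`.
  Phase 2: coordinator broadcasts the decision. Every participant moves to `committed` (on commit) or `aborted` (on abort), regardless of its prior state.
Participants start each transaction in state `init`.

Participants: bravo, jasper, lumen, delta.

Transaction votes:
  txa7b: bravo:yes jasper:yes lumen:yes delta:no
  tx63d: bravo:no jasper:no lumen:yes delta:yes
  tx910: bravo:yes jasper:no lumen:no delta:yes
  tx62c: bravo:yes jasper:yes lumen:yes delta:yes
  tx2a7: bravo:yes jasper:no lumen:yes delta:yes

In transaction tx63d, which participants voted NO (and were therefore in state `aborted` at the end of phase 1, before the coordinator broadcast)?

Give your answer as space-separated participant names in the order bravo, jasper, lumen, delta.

Answer: bravo jasper

Derivation:
Txn tx63d phase 1: bravo no -> aborted; jasper no -> aborted; lumen yes -> prepared; delta yes -> prepared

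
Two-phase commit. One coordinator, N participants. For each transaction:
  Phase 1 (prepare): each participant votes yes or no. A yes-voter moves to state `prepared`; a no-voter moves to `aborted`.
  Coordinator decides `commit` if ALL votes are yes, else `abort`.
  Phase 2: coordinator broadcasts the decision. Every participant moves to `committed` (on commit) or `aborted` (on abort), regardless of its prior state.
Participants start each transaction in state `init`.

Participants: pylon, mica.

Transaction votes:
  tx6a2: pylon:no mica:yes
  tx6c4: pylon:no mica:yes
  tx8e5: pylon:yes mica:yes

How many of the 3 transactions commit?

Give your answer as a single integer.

Answer: 1

Derivation:
tx6a2: no from pylon -> abort (commits=0)
tx6c4: no from pylon -> abort (commits=0)
tx8e5: all yes -> commit (commits=1)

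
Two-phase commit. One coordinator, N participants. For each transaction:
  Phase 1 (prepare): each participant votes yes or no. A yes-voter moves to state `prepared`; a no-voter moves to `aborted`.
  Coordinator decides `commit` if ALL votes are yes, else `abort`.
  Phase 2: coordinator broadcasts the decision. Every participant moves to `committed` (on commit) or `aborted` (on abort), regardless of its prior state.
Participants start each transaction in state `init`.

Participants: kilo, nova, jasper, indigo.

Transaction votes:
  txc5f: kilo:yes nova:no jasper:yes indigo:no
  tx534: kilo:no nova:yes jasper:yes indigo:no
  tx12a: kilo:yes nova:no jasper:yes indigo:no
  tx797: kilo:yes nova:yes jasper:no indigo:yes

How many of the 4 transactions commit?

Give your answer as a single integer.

txc5f: no from nova, indigo -> abort (commits=0)
tx534: no from kilo, indigo -> abort (commits=0)
tx12a: no from nova, indigo -> abort (commits=0)
tx797: no from jasper -> abort (commits=0)

Answer: 0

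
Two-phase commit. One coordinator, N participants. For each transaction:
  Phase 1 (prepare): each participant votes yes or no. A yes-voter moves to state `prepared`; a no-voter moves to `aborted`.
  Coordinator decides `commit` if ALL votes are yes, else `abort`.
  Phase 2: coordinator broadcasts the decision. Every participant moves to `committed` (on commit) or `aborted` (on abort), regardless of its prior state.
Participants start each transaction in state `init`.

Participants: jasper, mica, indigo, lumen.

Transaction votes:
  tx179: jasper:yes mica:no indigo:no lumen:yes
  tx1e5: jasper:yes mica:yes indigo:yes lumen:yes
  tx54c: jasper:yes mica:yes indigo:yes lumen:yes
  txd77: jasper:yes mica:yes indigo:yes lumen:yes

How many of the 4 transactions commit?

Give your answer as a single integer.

Answer: 3

Derivation:
tx179: no from mica, indigo -> abort (commits=0)
tx1e5: all yes -> commit (commits=1)
tx54c: all yes -> commit (commits=2)
txd77: all yes -> commit (commits=3)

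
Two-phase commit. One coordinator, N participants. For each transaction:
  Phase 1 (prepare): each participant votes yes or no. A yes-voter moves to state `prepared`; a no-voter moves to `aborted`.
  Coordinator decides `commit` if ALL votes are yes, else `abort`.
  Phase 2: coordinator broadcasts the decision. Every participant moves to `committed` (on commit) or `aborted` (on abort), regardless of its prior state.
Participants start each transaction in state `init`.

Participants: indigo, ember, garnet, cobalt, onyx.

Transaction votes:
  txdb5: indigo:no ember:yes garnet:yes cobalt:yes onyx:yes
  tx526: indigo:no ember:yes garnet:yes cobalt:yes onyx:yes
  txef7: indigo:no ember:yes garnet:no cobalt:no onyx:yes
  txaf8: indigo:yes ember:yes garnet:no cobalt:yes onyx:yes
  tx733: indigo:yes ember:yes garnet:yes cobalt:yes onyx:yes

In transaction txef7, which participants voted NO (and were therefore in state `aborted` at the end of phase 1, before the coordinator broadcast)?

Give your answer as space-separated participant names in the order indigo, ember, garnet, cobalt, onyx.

Answer: indigo garnet cobalt

Derivation:
Txn txef7 phase 1: indigo no -> aborted; ember yes -> prepared; garnet no -> aborted; cobalt no -> aborted; onyx yes -> prepared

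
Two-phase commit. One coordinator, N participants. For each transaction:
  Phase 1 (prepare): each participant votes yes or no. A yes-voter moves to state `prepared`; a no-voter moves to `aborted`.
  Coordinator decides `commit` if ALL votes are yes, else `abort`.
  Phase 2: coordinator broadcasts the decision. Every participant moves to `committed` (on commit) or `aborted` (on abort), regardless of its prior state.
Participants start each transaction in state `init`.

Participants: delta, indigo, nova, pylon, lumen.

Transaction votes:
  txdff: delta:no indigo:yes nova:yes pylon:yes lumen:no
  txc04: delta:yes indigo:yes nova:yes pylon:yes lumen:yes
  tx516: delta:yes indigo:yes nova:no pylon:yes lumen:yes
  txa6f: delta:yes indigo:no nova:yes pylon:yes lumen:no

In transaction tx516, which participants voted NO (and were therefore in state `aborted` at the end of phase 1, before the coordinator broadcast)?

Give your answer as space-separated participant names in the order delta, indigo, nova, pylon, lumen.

Txn tx516 phase 1: delta yes -> prepared; indigo yes -> prepared; nova no -> aborted; pylon yes -> prepared; lumen yes -> prepared

Answer: nova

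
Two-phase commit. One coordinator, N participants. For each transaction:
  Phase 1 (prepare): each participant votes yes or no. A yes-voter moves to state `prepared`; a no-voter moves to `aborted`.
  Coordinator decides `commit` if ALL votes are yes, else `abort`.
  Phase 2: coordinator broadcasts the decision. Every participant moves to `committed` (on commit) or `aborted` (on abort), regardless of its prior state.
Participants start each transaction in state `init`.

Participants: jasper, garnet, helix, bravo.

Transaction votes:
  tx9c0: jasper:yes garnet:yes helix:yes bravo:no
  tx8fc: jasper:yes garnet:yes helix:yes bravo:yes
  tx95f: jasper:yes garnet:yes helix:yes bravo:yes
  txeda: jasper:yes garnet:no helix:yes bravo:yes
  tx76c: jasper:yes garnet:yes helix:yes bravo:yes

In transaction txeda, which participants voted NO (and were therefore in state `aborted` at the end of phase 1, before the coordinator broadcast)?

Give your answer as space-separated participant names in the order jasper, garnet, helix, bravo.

Txn txeda phase 1: jasper yes -> prepared; garnet no -> aborted; helix yes -> prepared; bravo yes -> prepared

Answer: garnet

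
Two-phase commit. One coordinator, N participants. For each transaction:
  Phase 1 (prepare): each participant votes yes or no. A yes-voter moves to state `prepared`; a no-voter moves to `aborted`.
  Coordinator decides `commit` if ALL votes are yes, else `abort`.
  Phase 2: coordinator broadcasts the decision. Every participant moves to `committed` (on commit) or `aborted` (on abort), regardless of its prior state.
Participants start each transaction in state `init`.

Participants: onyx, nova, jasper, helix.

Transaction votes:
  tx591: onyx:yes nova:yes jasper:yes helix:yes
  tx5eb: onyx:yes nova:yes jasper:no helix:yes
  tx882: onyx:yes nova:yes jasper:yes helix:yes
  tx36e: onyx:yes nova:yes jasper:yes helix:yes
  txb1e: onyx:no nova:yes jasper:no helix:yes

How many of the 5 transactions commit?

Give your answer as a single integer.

Answer: 3

Derivation:
tx591: all yes -> commit (commits=1)
tx5eb: no from jasper -> abort (commits=1)
tx882: all yes -> commit (commits=2)
tx36e: all yes -> commit (commits=3)
txb1e: no from onyx, jasper -> abort (commits=3)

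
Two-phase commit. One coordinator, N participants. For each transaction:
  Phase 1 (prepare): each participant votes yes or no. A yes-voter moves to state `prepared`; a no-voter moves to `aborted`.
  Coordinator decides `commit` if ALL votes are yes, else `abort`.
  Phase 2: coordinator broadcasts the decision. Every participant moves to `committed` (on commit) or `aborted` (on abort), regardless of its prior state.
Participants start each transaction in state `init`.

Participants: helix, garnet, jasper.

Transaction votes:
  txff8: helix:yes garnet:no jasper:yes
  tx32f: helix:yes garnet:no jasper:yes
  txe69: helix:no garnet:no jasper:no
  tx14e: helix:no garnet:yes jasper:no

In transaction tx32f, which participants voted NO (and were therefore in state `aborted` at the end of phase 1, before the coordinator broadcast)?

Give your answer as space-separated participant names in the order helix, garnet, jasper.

Answer: garnet

Derivation:
Txn tx32f phase 1: helix yes -> prepared; garnet no -> aborted; jasper yes -> prepared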